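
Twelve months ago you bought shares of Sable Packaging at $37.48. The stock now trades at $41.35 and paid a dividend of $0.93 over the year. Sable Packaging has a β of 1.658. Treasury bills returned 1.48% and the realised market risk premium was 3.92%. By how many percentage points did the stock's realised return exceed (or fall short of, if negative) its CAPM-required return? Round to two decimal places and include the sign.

+4.83%

Realised HPR = (P1 + D1 − P0) / P0 = (41.35 + 0.93 − 37.48) / 37.48 = 4.80 / 37.48 = 12.8068%
CAPM required = R_f + β·MRP = 1.48% + 1.658 × 3.92% = 7.97936%
α = realised − required = 12.8068% − 7.97936% = +4.83%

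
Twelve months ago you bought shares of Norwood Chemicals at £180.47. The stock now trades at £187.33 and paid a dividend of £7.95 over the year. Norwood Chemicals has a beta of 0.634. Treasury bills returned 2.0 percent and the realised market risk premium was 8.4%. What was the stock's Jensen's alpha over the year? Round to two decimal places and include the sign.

+0.88%

Realised HPR = (P1 + D1 − P0) / P0 = (187.33 + 7.95 − 180.47) / 180.47 = 14.81 / 180.47 = 8.2064%
CAPM required = R_f + β·MRP = 2.0% + 0.634 × 8.4% = 7.3256%
α = realised − required = 8.2064% − 7.3256% = +0.88%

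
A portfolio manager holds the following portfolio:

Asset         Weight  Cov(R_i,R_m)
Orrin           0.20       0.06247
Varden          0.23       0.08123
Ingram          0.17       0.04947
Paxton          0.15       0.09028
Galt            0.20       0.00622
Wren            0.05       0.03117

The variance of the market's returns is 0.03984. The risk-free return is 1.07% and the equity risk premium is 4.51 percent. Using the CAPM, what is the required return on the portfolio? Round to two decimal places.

7.40%

β_Orrin = 0.06247 / 0.03984 = 1.5680
β_Varden = 0.08123 / 0.03984 = 2.0389
β_Ingram = 0.04947 / 0.03984 = 1.2417
β_Paxton = 0.09028 / 0.03984 = 2.2661
β_Galt = 0.00622 / 0.03984 = 0.1561
β_Wren = 0.03117 / 0.03984 = 0.7824
β_P = Σ w_i β_i = 0.20×1.5680 + 0.23×2.0389 + 0.17×1.2417 + 0.15×2.2661 + 0.20×0.1561 + 0.05×0.7824 = 1.4039
E(R_P) = R_f + β_P × MRP = 1.07% + 1.4039 × 4.51% = 7.40%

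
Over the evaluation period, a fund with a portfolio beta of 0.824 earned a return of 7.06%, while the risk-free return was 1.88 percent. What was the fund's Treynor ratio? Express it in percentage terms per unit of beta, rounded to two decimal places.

6.29%

Treynor = (R_P − R_f) / β_P = (7.06% − 1.88%) / 0.8240 = 5.18% / 0.8240 = 6.29%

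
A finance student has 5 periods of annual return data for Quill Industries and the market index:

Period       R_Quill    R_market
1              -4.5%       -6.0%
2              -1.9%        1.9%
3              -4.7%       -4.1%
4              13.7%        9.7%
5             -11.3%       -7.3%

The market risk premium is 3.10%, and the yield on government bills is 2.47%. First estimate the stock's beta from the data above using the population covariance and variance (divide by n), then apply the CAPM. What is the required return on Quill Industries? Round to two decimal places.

Mean R_i = (-4.5 − 1.9 − 4.7 + 13.7 − 11.3) / 5 = -1.7400%
Mean R_m = (-6.0 + 1.9 − 4.1 + 9.7 − 7.3) / 5 = -1.1600%
Σ(R_i − R̄_i)(R_m − R̄_m) = 247.9480  ⇒  Cov = 247.9480 / 5 = 49.5896
Σ(R_m − R̄_m)² = 197.0720  ⇒  Var(R_m) = 197.0720 / 5 = 39.4144
β = Cov / Var(R_m) = 49.5896 / 39.4144 = 1.2582
E(R) = R_f + β × MRP = 2.47% + 1.2582 × 3.10% = 6.37%

6.37%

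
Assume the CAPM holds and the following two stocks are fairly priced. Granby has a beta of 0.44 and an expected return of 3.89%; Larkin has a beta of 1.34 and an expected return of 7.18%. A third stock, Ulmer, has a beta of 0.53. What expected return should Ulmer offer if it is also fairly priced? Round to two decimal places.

MRP (SML slope) = (7.18% − 3.89%) / (1.34 − 0.44) = 3.29% / 0.90 = 3.6556%
R_f (intercept) = 3.89% − 0.44 × 3.6556% = 2.2815%
E(R_Ulmer) = R_f + β × MRP = 2.2815% + 0.53 × 3.6556% = 4.22%

4.22%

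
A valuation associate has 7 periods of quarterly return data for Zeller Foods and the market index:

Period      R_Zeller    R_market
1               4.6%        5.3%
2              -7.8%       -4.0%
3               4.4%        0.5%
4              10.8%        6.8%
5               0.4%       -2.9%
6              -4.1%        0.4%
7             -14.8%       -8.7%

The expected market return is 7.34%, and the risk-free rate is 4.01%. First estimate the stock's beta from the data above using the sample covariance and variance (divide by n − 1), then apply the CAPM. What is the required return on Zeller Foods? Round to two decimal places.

Mean R_i = (4.6 − 7.8 + 4.4 + 10.8 + 0.4 − 4.1 − 14.8) / 7 = -0.9286%
Mean R_m = (5.3 − 4.0 + 0.5 + 6.8 − 2.9 + 0.4 − 8.7) / 7 = -0.3714%
Σ(R_i − R̄_i)(R_m − R̄_m) = 254.7657  ⇒  Cov = 254.7657 / 6 = 42.4610
Σ(R_m − R̄_m)² = 173.8743  ⇒  Var(R_m) = 173.8743 / 6 = 28.9791
β = Cov / Var(R_m) = 42.4610 / 28.9791 = 1.4652
MRP = 7.34% − 4.01% = 3.33%
E(R) = R_f + β × MRP = 4.01% + 1.4652 × 3.33% = 8.89%

8.89%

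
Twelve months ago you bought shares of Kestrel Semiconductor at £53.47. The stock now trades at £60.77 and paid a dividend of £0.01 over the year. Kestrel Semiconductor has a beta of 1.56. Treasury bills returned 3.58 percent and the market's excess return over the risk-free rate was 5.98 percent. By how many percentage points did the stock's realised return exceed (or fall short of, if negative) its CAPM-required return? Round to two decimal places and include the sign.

Realised HPR = (P1 + D1 − P0) / P0 = (60.77 + 0.01 − 53.47) / 53.47 = 7.31 / 53.47 = 13.6712%
CAPM required = R_f + β·MRP = 3.58% + 1.56 × 5.98% = 12.9088%
α = realised − required = 13.6712% − 12.9088% = +0.76%

+0.76%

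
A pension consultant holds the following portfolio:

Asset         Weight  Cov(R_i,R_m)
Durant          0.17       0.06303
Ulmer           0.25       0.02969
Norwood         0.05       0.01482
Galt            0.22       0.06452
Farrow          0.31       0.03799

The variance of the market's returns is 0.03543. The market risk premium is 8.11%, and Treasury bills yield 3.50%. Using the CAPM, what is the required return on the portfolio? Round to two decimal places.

β_Durant = 0.06303 / 0.03543 = 1.7790
β_Ulmer = 0.02969 / 0.03543 = 0.8380
β_Norwood = 0.01482 / 0.03543 = 0.4183
β_Galt = 0.06452 / 0.03543 = 1.8211
β_Farrow = 0.03799 / 0.03543 = 1.0723
β_P = Σ w_i β_i = 0.17×1.7790 + 0.25×0.8380 + 0.05×0.4183 + 0.22×1.8211 + 0.31×1.0723 = 1.2659
E(R_P) = R_f + β_P × MRP = 3.50% + 1.2659 × 8.11% = 13.77%

13.77%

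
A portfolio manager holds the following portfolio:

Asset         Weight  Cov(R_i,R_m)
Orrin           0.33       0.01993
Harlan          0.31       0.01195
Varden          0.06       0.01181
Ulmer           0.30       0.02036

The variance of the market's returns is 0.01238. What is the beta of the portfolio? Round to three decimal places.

β_Orrin = 0.01993 / 0.01238 = 1.6099
β_Harlan = 0.01195 / 0.01238 = 0.9653
β_Varden = 0.01181 / 0.01238 = 0.9540
β_Ulmer = 0.02036 / 0.01238 = 1.6446
β_P = Σ w_i β_i = 0.33×1.6099 + 0.31×0.9653 + 0.06×0.9540 + 0.30×1.6446 = 1.3811

1.381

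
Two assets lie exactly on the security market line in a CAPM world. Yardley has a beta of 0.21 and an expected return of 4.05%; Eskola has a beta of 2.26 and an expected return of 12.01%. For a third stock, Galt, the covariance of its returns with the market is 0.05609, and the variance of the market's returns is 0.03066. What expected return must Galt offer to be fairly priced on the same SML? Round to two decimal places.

10.34%

MRP = (12.01% − 4.05%) / (2.26 − 0.21) = 3.8829%
R_f = 4.05% − 0.21 × 3.8829% = 3.2346%
β_Galt = Cov / Var(R_m) = 0.05609 / 0.03066 = 1.8294
E(R_Galt) = R_f + β × MRP = 3.2346% + 1.8294 × 3.8829% = 10.34%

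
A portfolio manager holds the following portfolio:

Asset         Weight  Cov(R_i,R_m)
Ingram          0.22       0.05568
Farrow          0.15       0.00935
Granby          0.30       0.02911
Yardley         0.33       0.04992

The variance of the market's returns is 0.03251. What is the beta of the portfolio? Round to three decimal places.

β_Ingram = 0.05568 / 0.03251 = 1.7127
β_Farrow = 0.00935 / 0.03251 = 0.2876
β_Granby = 0.02911 / 0.03251 = 0.8954
β_Yardley = 0.04992 / 0.03251 = 1.5355
β_P = Σ w_i β_i = 0.22×1.7127 + 0.15×0.2876 + 0.30×0.8954 + 0.33×1.5355 = 1.1953

1.195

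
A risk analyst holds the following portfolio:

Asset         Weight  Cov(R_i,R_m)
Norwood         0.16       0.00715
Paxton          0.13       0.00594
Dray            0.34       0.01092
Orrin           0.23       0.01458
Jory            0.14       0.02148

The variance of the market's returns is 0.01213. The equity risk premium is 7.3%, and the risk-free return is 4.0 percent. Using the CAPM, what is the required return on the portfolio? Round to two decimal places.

β_Norwood = 0.00715 / 0.01213 = 0.5894
β_Paxton = 0.00594 / 0.01213 = 0.4897
β_Dray = 0.01092 / 0.01213 = 0.9002
β_Orrin = 0.01458 / 0.01213 = 1.2020
β_Jory = 0.02148 / 0.01213 = 1.7708
β_P = Σ w_i β_i = 0.16×0.5894 + 0.13×0.4897 + 0.34×0.9002 + 0.23×1.2020 + 0.14×1.7708 = 0.9884
E(R_P) = R_f + β_P × MRP = 4.0% + 0.9884 × 7.3% = 11.22%

11.22%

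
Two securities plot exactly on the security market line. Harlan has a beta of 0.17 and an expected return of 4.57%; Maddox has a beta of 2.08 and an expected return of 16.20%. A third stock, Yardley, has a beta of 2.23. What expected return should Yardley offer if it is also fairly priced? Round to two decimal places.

17.11%

MRP (SML slope) = (16.20% − 4.57%) / (2.08 − 0.17) = 11.63% / 1.91 = 6.0890%
R_f (intercept) = 4.57% − 0.17 × 6.0890% = 3.5349%
E(R_Yardley) = R_f + β × MRP = 3.5349% + 2.23 × 6.0890% = 17.11%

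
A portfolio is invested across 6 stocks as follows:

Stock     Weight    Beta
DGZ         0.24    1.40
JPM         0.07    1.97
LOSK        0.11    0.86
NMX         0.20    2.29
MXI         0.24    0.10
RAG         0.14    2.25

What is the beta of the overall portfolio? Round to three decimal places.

β_P = Σ w_i β_i = 0.24×1.40 + 0.07×1.97 + 0.11×0.86 + 0.20×2.29 + 0.24×0.10 + 0.14×2.25 = 1.3655

1.366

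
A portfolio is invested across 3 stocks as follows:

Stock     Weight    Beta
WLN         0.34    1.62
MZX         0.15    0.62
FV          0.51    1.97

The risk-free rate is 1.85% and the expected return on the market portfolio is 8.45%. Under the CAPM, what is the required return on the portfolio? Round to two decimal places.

12.73%

β_P = Σ w_i β_i = 0.34×1.62 + 0.15×0.62 + 0.51×1.97 = 1.6485
MRP = 8.45% − 1.85% = 6.60%
E(R_P) = R_f + β_P × MRP = 1.85% + 1.6485 × 6.60% = 12.73%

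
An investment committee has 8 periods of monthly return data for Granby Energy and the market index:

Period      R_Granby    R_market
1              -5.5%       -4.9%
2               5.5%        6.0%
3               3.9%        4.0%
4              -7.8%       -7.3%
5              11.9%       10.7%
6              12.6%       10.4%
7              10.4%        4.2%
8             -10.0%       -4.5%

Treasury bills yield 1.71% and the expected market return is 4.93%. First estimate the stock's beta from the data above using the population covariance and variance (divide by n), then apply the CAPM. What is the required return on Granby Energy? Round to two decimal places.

5.71%

Mean R_i = (-5.5 + 5.5 + 3.9 − 7.8 + 11.9 + 12.6 + 10.4 − 10.0) / 8 = 2.6250%
Mean R_m = (-4.9 + 6.0 + 4.0 − 7.3 + 10.7 + 10.4 + 4.2 − 4.5) / 8 = 2.3250%
Σ(R_i − R̄_i)(R_m − R̄_m) = 430.7150  ⇒  Cov = 430.7150 / 8 = 53.8394
Σ(R_m − R̄_m)² = 346.5950  ⇒  Var(R_m) = 346.5950 / 8 = 43.3244
β = Cov / Var(R_m) = 53.8394 / 43.3244 = 1.2427
MRP = 4.93% − 1.71% = 3.22%
E(R) = R_f + β × MRP = 1.71% + 1.2427 × 3.22% = 5.71%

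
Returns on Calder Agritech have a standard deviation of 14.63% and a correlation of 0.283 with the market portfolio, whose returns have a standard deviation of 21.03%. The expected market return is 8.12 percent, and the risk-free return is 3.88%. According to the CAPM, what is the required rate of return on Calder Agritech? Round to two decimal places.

4.71%

β = ρ × σ_i / σ_m = 0.283 × 14.63% / 21.03% = 0.1969
MRP = 8.12% − 3.88% = 4.24%
E(R) = 3.88% + 0.1969 × 4.24% = 4.71%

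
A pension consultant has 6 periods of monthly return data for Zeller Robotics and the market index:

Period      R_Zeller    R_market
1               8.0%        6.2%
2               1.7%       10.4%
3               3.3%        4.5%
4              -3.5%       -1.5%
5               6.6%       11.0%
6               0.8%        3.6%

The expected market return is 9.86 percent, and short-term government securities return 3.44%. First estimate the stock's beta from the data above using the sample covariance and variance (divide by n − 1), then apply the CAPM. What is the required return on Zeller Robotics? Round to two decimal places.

Mean R_i = (8.0 + 1.7 + 3.3 − 3.5 + 6.6 + 0.8) / 6 = 2.8167%
Mean R_m = (6.2 + 10.4 + 4.5 − 1.5 + 11.0 + 3.6) / 6 = 5.7000%
Σ(R_i − R̄_i)(R_m − R̄_m) = 66.5300  ⇒  Cov = 66.5300 / 5 = 13.3060
Σ(R_m − R̄_m)² = 108.1200  ⇒  Var(R_m) = 108.1200 / 5 = 21.6240
β = Cov / Var(R_m) = 13.3060 / 21.6240 = 0.6153
MRP = 9.86% − 3.44% = 6.42%
E(R) = R_f + β × MRP = 3.44% + 0.6153 × 6.42% = 7.39%

7.39%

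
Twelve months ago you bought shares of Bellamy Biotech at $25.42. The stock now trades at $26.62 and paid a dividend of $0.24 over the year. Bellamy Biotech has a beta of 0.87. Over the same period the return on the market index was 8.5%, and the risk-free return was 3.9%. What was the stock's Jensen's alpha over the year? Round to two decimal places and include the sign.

Realised HPR = (P1 + D1 − P0) / P0 = (26.62 + 0.24 − 25.42) / 25.42 = 1.44 / 25.42 = 5.6648%
MRP = 8.5% − 3.9% = 4.60%
CAPM required = R_f + β·MRP = 3.9% + 0.87 × 4.6% = 7.9020%
α = realised − required = 5.6648% − 7.9020% = -2.24%

-2.24%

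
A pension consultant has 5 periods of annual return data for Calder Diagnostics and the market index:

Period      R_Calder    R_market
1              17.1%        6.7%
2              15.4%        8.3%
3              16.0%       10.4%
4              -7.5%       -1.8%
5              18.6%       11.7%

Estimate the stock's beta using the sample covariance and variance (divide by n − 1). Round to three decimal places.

1.942

Mean R_i = (17.1 + 15.4 + 16.0 − 7.5 + 18.6) / 5 = 11.9200%
Mean R_m = (6.7 + 8.3 + 10.4 − 1.8 + 11.7) / 5 = 7.0600%
Σ(R_i − R̄_i)(R_m − R̄_m) = 219.1340  ⇒  Cov = 219.1340 / 4 = 54.7835
Σ(R_m − R̄_m)² = 112.8520  ⇒  Var(R_m) = 112.8520 / 4 = 28.2130
β = Cov / Var(R_m) = 54.7835 / 28.2130 = 1.9418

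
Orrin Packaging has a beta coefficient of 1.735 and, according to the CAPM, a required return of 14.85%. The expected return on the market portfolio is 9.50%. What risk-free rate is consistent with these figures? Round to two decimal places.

2.22%

E(R) = R_f + β(E(R_m) − R_f) = R_f(1 − β) + β·E(R_m)
14.85% = R_f × (1 − 1.735) + 1.735 × 9.50%
14.85% = R_f × -0.735 + 16.48250%
R_f = (14.85% − 16.48250%) / -0.735 = 2.22%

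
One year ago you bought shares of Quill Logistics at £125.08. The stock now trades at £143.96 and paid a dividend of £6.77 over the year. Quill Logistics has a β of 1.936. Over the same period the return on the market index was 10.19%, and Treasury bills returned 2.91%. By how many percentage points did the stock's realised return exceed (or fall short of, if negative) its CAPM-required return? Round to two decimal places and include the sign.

Realised HPR = (P1 + D1 − P0) / P0 = (143.96 + 6.77 − 125.08) / 125.08 = 25.65 / 125.08 = 20.5069%
MRP = 10.19% − 2.91% = 7.28%
CAPM required = R_f + β·MRP = 2.91% + 1.936 × 7.28% = 17.00408%
α = realised − required = 20.5069% − 17.00408% = +3.50%

+3.50%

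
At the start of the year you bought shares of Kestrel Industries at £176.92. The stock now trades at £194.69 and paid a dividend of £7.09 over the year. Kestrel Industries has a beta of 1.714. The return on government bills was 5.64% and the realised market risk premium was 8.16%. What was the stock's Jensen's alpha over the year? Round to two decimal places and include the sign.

Realised HPR = (P1 + D1 − P0) / P0 = (194.69 + 7.09 − 176.92) / 176.92 = 24.86 / 176.92 = 14.0515%
CAPM required = R_f + β·MRP = 5.64% + 1.714 × 8.16% = 19.62624%
α = realised − required = 14.0515% − 19.62624% = -5.57%

-5.57%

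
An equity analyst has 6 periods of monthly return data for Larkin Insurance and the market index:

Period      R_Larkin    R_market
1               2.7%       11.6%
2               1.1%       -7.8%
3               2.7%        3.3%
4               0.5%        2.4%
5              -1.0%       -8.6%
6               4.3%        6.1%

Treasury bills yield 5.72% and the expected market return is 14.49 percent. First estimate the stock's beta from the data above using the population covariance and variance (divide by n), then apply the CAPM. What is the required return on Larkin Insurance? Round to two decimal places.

7.27%

Mean R_i = (2.7 + 1.1 + 2.7 + 0.5 − 1.0 + 4.3) / 6 = 1.7167%
Mean R_m = (11.6 − 7.8 + 3.3 + 2.4 − 8.6 + 6.1) / 6 = 1.1667%
Σ(R_i − R̄_i)(R_m − R̄_m) = 55.6633  ⇒  Cov = 55.6633 / 6 = 9.2772
Σ(R_m − R̄_m)² = 315.0533  ⇒  Var(R_m) = 315.0533 / 6 = 52.5089
β = Cov / Var(R_m) = 9.2772 / 52.5089 = 0.1767
MRP = 14.49% − 5.72% = 8.77%
E(R) = R_f + β × MRP = 5.72% + 0.1767 × 8.77% = 7.27%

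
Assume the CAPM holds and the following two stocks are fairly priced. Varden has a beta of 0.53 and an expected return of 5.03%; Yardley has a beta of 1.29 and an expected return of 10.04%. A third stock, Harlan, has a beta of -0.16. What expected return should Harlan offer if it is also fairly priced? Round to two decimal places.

0.48%

MRP (SML slope) = (10.04% − 5.03%) / (1.29 − 0.53) = 5.01% / 0.76 = 6.5921%
R_f (intercept) = 5.03% − 0.53 × 6.5921% = 1.5362%
E(R_Harlan) = R_f + β × MRP = 1.5362% + -0.16 × 6.5921% = 0.48%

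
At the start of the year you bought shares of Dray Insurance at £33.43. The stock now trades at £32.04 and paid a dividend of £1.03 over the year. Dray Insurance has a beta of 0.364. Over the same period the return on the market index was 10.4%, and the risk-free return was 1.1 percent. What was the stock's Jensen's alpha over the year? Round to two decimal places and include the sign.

-5.56%

Realised HPR = (P1 + D1 − P0) / P0 = (32.04 + 1.03 − 33.43) / 33.43 = -0.36 / 33.43 = -1.0769%
MRP = 10.4% − 1.1% = 9.30%
CAPM required = R_f + β·MRP = 1.1% + 0.364 × 9.3% = 4.4852%
α = realised − required = -1.0769% − 4.4852% = -5.56%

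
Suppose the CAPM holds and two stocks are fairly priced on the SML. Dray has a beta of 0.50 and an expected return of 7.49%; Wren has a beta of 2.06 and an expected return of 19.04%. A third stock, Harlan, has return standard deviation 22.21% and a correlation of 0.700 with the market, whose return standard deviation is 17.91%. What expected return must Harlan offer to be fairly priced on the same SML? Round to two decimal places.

10.22%

MRP = (19.04% − 7.49%) / (2.06 − 0.50) = 7.4038%
R_f = 7.49% − 0.50 × 7.4038% = 3.7881%
β_Harlan = ρ·σ_i/σ_m = 0.700 × 22.21 / 17.91 = 0.8681
E(R_Harlan) = R_f + β × MRP = 3.7881% + 0.8681 × 7.4038% = 10.22%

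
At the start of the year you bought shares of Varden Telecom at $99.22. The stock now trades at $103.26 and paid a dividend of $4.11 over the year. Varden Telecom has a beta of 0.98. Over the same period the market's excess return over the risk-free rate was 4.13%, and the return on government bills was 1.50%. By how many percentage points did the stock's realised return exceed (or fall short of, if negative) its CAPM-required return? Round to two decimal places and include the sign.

Realised HPR = (P1 + D1 − P0) / P0 = (103.26 + 4.11 − 99.22) / 99.22 = 8.15 / 99.22 = 8.2141%
CAPM required = R_f + β·MRP = 1.50% + 0.98 × 4.13% = 5.5474%
α = realised − required = 8.2141% − 5.5474% = +2.67%

+2.67%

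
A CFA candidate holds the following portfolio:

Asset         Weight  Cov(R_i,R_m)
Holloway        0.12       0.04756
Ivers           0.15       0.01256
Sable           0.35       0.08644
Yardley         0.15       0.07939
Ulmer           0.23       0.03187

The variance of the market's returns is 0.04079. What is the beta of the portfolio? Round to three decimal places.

1.399

β_Holloway = 0.04756 / 0.04079 = 1.1660
β_Ivers = 0.01256 / 0.04079 = 0.3079
β_Sable = 0.08644 / 0.04079 = 2.1191
β_Yardley = 0.07939 / 0.04079 = 1.9463
β_Ulmer = 0.03187 / 0.04079 = 0.7813
β_P = Σ w_i β_i = 0.12×1.1660 + 0.15×0.3079 + 0.35×2.1191 + 0.15×1.9463 + 0.23×0.7813 = 1.3994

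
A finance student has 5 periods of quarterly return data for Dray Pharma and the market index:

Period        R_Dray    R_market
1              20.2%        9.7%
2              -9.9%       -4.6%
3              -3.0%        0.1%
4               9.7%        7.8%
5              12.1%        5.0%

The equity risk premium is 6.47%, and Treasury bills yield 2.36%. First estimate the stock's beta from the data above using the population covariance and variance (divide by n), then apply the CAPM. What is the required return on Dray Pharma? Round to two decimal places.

15.30%

Mean R_i = (20.2 − 9.9 − 3.0 + 9.7 + 12.1) / 5 = 5.8200%
Mean R_m = (9.7 − 4.6 + 0.1 + 7.8 + 5.0) / 5 = 3.6000%
Σ(R_i − R̄_i)(R_m − R̄_m) = 272.5800  ⇒  Cov = 272.5800 / 5 = 54.5160
Σ(R_m − R̄_m)² = 136.3000  ⇒  Var(R_m) = 136.3000 / 5 = 27.2600
β = Cov / Var(R_m) = 54.5160 / 27.2600 = 1.9999
E(R) = R_f + β × MRP = 2.36% + 1.9999 × 6.47% = 15.30%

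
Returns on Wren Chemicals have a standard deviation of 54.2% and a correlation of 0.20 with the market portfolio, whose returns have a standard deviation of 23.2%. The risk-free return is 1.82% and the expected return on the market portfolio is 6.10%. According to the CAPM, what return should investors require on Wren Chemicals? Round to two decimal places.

3.82%

β = ρ × σ_i / σ_m = 0.20 × 54.2% / 23.2% = 0.4672
MRP = 6.10% − 1.82% = 4.28%
E(R) = 1.82% + 0.4672 × 4.28% = 3.82%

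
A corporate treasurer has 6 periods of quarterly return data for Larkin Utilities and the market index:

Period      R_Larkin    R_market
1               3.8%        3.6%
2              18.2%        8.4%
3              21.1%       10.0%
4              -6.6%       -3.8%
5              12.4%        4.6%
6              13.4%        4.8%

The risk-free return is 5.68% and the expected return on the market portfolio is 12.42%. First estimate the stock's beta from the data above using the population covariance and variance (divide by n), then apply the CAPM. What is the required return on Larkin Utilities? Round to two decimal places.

19.57%

Mean R_i = (3.8 + 18.2 + 21.1 − 6.6 + 12.4 + 13.4) / 6 = 10.3833%
Mean R_m = (3.6 + 8.4 + 10.0 − 3.8 + 4.6 + 4.8) / 6 = 4.6000%
Σ(R_i − R̄_i)(R_m − R̄_m) = 237.4200  ⇒  Cov = 237.4200 / 6 = 39.5700
Σ(R_m − R̄_m)² = 115.2000  ⇒  Var(R_m) = 115.2000 / 6 = 19.2000
β = Cov / Var(R_m) = 39.5700 / 19.2000 = 2.0609
MRP = 12.42% − 5.68% = 6.74%
E(R) = R_f + β × MRP = 5.68% + 2.0609 × 6.74% = 19.57%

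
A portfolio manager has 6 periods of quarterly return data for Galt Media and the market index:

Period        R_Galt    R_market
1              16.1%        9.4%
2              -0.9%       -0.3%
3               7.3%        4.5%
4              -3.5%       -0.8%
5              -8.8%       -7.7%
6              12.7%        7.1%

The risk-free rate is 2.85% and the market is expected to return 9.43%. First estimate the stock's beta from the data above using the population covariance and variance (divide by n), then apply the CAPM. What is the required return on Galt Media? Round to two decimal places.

12.97%

Mean R_i = (16.1 − 0.9 + 7.3 − 3.5 − 8.8 + 12.7) / 6 = 3.8167%
Mean R_m = (9.4 − 0.3 + 4.5 − 0.8 − 7.7 + 7.1) / 6 = 2.0333%
Σ(R_i − R̄_i)(R_m − R̄_m) = 298.6267  ⇒  Cov = 298.6267 / 6 = 49.7711
Σ(R_m − R̄_m)² = 194.2333  ⇒  Var(R_m) = 194.2333 / 6 = 32.3722
β = Cov / Var(R_m) = 49.7711 / 32.3722 = 1.5375
MRP = 9.43% − 2.85% = 6.58%
E(R) = R_f + β × MRP = 2.85% + 1.5375 × 6.58% = 12.97%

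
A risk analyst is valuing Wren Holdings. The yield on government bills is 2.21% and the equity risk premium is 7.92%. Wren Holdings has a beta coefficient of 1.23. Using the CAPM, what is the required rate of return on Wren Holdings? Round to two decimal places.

11.95%

E(R) = R_f + β × MRP = 2.21% + 1.23 × 7.92% = 11.95%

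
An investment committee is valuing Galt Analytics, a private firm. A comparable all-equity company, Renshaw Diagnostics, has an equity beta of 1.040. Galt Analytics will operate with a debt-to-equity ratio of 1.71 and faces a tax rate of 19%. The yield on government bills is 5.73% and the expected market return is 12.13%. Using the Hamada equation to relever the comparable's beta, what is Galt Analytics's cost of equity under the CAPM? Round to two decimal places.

β_L = β_U × [1 + (1 − t)(D/E)] = 1.040 × [1 + (1 − 0.19) × 1.71]
    = 1.040 × [1 + 0.81 × 1.71] = 1.040 × 2.3851 = 2.4805
MRP = 12.13% − 5.73% = 6.40%
E(R) = R_f + β_L × MRP = 5.73% + 2.4805 × 6.40% = 21.61%

21.61%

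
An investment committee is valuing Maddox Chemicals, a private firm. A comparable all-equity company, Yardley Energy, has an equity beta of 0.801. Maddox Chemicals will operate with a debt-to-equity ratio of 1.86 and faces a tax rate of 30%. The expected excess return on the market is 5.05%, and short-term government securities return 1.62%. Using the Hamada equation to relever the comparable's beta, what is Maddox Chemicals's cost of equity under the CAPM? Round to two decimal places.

β_L = β_U × [1 + (1 − t)(D/E)] = 0.801 × [1 + (1 − 0.30) × 1.86]
    = 0.801 × [1 + 0.70 × 1.86] = 0.801 × 2.3020 = 1.8439
E(R) = R_f + β_L × MRP = 1.62% + 1.8439 × 5.05% = 10.93%

10.93%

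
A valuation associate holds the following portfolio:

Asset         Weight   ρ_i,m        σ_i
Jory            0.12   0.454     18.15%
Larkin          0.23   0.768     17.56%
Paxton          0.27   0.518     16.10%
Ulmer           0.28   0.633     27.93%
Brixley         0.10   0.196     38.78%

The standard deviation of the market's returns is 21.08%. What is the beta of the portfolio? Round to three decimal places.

0.572

β_Jory = 0.454 × 18.15% / 21.08% = 0.3909
β_Larkin = 0.768 × 17.56% / 21.08% = 0.6398
β_Paxton = 0.518 × 16.10% / 21.08% = 0.3956
β_Ulmer = 0.633 × 27.93% / 21.08% = 0.8387
β_Brixley = 0.196 × 38.78% / 21.08% = 0.3606
β_P = Σ w_i β_i = 0.12×0.3909 + 0.23×0.6398 + 0.27×0.3956 + 0.28×0.8387 + 0.10×0.3606 = 0.5718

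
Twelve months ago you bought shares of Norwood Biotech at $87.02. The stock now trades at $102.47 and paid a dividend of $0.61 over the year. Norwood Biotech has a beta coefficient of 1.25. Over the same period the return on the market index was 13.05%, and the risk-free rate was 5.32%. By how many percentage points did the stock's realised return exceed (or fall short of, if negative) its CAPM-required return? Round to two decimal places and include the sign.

Realised HPR = (P1 + D1 − P0) / P0 = (102.47 + 0.61 − 87.02) / 87.02 = 16.06 / 87.02 = 18.4555%
MRP = 13.05% − 5.32% = 7.73%
CAPM required = R_f + β·MRP = 5.32% + 1.25 × 7.73% = 14.9825%
α = realised − required = 18.4555% − 14.9825% = +3.47%

+3.47%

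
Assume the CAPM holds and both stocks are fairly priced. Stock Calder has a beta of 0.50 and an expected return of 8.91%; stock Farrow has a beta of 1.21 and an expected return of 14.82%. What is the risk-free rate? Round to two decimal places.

4.75%

Both satisfy E(R) = R_f + β·MRP, so the slope of the SML is
MRP = (14.82% − 8.91%) / (1.21 − 0.50) = 5.91% / 0.71 = 8.3239%
R_f = E(R_Calder) − β_Calder·MRP = 8.91% − 0.50 × 8.3239% = 4.7481%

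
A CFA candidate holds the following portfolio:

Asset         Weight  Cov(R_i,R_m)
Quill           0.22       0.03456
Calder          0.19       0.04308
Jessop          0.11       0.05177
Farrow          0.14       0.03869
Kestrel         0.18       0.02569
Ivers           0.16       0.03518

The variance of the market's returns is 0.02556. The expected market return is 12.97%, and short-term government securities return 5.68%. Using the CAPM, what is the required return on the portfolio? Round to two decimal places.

16.28%

β_Quill = 0.03456 / 0.02556 = 1.3521
β_Calder = 0.04308 / 0.02556 = 1.6854
β_Jessop = 0.05177 / 0.02556 = 2.0254
β_Farrow = 0.03869 / 0.02556 = 1.5137
β_Kestrel = 0.02569 / 0.02556 = 1.0051
β_Ivers = 0.03518 / 0.02556 = 1.3764
β_P = Σ w_i β_i = 0.22×1.3521 + 0.19×1.6854 + 0.11×2.0254 + 0.14×1.5137 + 0.18×1.0051 + 0.16×1.3764 = 1.4535
MRP = 12.97% − 5.68% = 7.29%
E(R_P) = R_f + β_P × MRP = 5.68% + 1.4535 × 7.29% = 16.28%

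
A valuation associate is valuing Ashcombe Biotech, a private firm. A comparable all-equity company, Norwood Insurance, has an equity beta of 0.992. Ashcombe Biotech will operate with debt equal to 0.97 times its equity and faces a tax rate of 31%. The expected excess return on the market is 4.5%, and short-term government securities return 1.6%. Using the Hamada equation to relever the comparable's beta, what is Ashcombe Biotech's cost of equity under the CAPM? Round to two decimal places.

β_L = β_U × [1 + (1 − t)(D/E)] = 0.992 × [1 + (1 − 0.31) × 0.97]
    = 0.992 × [1 + 0.69 × 0.97] = 0.992 × 1.6693 = 1.6559
E(R) = R_f + β_L × MRP = 1.6% + 1.6559 × 4.5% = 9.05%

9.05%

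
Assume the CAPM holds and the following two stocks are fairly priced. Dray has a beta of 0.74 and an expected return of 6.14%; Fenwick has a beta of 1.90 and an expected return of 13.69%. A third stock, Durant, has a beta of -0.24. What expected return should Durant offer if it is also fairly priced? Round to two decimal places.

MRP (SML slope) = (13.69% − 6.14%) / (1.90 − 0.74) = 7.55% / 1.16 = 6.5086%
R_f (intercept) = 6.14% − 0.74 × 6.5086% = 1.3236%
E(R_Durant) = R_f + β × MRP = 1.3236% + -0.24 × 6.5086% = -0.24%

-0.24%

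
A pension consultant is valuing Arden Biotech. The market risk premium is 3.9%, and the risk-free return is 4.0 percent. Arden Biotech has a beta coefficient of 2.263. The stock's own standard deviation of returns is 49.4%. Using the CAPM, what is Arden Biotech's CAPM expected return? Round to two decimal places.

12.83%

E(R) = R_f + β × MRP = 4.0% + 2.263 × 3.9% = 12.83%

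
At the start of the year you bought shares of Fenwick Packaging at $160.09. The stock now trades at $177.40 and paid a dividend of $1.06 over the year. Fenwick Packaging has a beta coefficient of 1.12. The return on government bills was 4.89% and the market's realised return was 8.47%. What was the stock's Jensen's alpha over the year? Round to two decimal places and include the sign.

+2.58%

Realised HPR = (P1 + D1 − P0) / P0 = (177.40 + 1.06 − 160.09) / 160.09 = 18.37 / 160.09 = 11.4748%
MRP = 8.47% − 4.89% = 3.58%
CAPM required = R_f + β·MRP = 4.89% + 1.12 × 3.58% = 8.8996%
α = realised − required = 11.4748% − 8.8996% = +2.58%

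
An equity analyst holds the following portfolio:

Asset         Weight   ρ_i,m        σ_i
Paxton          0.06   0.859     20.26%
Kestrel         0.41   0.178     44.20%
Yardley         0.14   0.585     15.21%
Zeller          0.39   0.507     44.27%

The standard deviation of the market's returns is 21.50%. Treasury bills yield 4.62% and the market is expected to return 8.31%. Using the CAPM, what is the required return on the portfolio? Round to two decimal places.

β_Paxton = 0.859 × 20.26% / 21.50% = 0.8095
β_Kestrel = 0.178 × 44.20% / 21.50% = 0.3659
β_Yardley = 0.585 × 15.21% / 21.50% = 0.4139
β_Zeller = 0.507 × 44.27% / 21.50% = 1.0439
β_P = Σ w_i β_i = 0.06×0.8095 + 0.41×0.3659 + 0.14×0.4139 + 0.39×1.0439 = 0.6637
MRP = 8.31% − 4.62% = 3.69%
E(R_P) = R_f + β_P × MRP = 4.62% + 0.6637 × 3.69% = 7.07%

7.07%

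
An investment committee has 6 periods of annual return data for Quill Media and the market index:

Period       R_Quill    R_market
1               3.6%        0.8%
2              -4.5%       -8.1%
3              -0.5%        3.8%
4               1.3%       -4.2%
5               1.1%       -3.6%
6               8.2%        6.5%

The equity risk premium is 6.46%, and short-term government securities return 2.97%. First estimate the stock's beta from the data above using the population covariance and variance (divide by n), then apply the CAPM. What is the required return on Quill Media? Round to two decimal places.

Mean R_i = (3.6 − 4.5 − 0.5 + 1.3 + 1.1 + 8.2) / 6 = 1.5333%
Mean R_m = (0.8 − 8.1 + 3.8 − 4.2 − 3.6 + 6.5) / 6 = -0.8000%
Σ(R_i − R̄_i)(R_m − R̄_m) = 88.6700  ⇒  Cov = 88.6700 / 6 = 14.7783
Σ(R_m − R̄_m)² = 149.7000  ⇒  Var(R_m) = 149.7000 / 6 = 24.9500
β = Cov / Var(R_m) = 14.7783 / 24.9500 = 0.5923
E(R) = R_f + β × MRP = 2.97% + 0.5923 × 6.46% = 6.80%

6.80%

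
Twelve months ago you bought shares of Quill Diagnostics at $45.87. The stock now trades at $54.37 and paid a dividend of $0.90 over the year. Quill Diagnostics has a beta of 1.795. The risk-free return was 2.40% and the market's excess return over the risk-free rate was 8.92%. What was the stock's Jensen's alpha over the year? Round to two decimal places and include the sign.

Realised HPR = (P1 + D1 − P0) / P0 = (54.37 + 0.90 − 45.87) / 45.87 = 9.40 / 45.87 = 20.4927%
CAPM required = R_f + β·MRP = 2.40% + 1.795 × 8.92% = 18.41140%
α = realised − required = 20.4927% − 18.41140% = +2.08%

+2.08%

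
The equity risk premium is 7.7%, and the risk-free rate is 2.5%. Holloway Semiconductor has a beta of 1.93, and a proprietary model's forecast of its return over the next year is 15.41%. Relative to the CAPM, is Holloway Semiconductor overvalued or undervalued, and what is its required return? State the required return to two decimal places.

Required return = R_f + β·MRP = 2.5% + 1.93 × 7.7% = 17.36%
Forecast 15.41% < required 17.36% → the stock plots below the SML → overvalued.

Overvalued; required return 17.36%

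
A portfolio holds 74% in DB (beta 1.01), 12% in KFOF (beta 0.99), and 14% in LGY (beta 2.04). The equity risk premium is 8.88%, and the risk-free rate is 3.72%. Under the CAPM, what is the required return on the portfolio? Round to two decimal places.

13.95%

β_P = Σ w_i β_i = 0.74×1.01 + 0.12×0.99 + 0.14×2.04 = 1.1518
E(R_P) = R_f + β_P × MRP = 3.72% + 1.1518 × 8.88% = 13.95%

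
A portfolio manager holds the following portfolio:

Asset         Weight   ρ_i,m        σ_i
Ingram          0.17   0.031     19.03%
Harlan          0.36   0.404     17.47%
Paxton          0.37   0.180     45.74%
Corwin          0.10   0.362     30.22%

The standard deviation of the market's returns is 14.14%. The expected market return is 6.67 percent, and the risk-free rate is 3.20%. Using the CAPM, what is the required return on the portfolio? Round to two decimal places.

β_Ingram = 0.031 × 19.03% / 14.14% = 0.0417
β_Harlan = 0.404 × 17.47% / 14.14% = 0.4991
β_Paxton = 0.180 × 45.74% / 14.14% = 0.5823
β_Corwin = 0.362 × 30.22% / 14.14% = 0.7737
β_P = Σ w_i β_i = 0.17×0.0417 + 0.36×0.4991 + 0.37×0.5823 + 0.10×0.7737 = 0.4796
MRP = 6.67% − 3.20% = 3.47%
E(R_P) = R_f + β_P × MRP = 3.20% + 0.4796 × 3.47% = 4.86%

4.86%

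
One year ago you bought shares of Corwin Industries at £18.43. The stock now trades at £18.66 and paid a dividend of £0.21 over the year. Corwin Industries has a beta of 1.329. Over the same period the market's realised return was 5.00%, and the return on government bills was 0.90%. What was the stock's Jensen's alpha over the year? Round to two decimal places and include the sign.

Realised HPR = (P1 + D1 − P0) / P0 = (18.66 + 0.21 − 18.43) / 18.43 = 0.44 / 18.43 = 2.3874%
MRP = 5.00% − 0.90% = 4.10%
CAPM required = R_f + β·MRP = 0.90% + 1.329 × 4.10% = 6.34890%
α = realised − required = 2.3874% − 6.34890% = -3.96%

-3.96%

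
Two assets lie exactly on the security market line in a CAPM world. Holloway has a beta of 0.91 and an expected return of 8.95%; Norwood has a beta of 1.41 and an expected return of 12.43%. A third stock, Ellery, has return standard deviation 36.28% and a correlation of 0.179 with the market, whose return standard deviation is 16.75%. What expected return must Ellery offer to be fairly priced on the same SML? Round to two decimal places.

MRP = (12.43% − 8.95%) / (1.41 − 0.91) = 6.9600%
R_f = 8.95% − 0.91 × 6.9600% = 2.6164%
β_Ellery = ρ·σ_i/σ_m = 0.179 × 36.28 / 16.75 = 0.3877
E(R_Ellery) = R_f + β × MRP = 2.6164% + 0.3877 × 6.9600% = 5.31%

5.31%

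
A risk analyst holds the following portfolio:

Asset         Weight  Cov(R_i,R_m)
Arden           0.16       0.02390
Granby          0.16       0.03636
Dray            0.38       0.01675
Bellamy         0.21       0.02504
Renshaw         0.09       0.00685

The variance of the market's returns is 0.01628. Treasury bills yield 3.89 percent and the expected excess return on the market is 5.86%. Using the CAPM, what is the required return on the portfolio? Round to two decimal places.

β_Arden = 0.02390 / 0.01628 = 1.4681
β_Granby = 0.03636 / 0.01628 = 2.2334
β_Dray = 0.01675 / 0.01628 = 1.0289
β_Bellamy = 0.02504 / 0.01628 = 1.5381
β_Renshaw = 0.00685 / 0.01628 = 0.4208
β_P = Σ w_i β_i = 0.16×1.4681 + 0.16×2.2334 + 0.38×1.0289 + 0.21×1.5381 + 0.09×0.4208 = 1.3441
E(R_P) = R_f + β_P × MRP = 3.89% + 1.3441 × 5.86% = 11.77%

11.77%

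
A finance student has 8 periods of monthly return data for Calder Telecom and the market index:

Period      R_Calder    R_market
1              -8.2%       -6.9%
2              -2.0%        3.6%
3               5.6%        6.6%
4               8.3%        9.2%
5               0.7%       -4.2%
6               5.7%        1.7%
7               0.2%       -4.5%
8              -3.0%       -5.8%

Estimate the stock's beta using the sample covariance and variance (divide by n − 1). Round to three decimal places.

0.708

Mean R_i = (-8.2 − 2.0 + 5.6 + 8.3 + 0.7 + 5.7 + 0.2 − 3.0) / 8 = 0.9125%
Mean R_m = (-6.9 + 3.6 + 6.6 + 9.2 − 4.2 + 1.7 − 4.5 − 5.8) / 8 = -0.0375%
Σ(R_i − R̄_i)(R_m − R̄_m) = 186.2238  ⇒  Cov = 186.2238 / 7 = 26.6034
Σ(R_m − R̄_m)² = 263.1788  ⇒  Var(R_m) = 263.1788 / 7 = 37.5970
β = Cov / Var(R_m) = 26.6034 / 37.5970 = 0.7076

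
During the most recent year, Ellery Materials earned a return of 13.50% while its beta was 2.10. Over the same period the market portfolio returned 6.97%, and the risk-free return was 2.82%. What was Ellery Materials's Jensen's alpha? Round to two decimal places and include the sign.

Market excess return = 6.97% − 2.82% = 4.15%
CAPM benchmark = R_f + β(R_m − R_f) = 2.82% + 2.10 × 4.15% = 11.5350%
α = actual − benchmark = 13.50% − 11.5350% = +1.97%

+1.97%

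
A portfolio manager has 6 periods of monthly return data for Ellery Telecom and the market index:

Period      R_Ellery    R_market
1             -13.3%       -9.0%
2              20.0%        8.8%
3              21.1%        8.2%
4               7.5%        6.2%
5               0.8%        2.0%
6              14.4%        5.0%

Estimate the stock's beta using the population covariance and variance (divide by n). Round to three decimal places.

1.881

Mean R_i = (-13.3 + 20.0 + 21.1 + 7.5 + 0.8 + 14.4) / 6 = 8.4167%
Mean R_m = (-9.0 + 8.8 + 8.2 + 6.2 + 2.0 + 5.0) / 6 = 3.5333%
Σ(R_i − R̄_i)(R_m − R̄_m) = 410.3867  ⇒  Cov = 410.3867 / 6 = 68.3978
Σ(R_m − R̄_m)² = 218.2133  ⇒  Var(R_m) = 218.2133 / 6 = 36.3689
β = Cov / Var(R_m) = 68.3978 / 36.3689 = 1.8807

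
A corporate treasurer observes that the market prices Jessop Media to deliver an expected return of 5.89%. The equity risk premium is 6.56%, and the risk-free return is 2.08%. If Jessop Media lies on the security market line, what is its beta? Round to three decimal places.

0.581

β = (E(R) − R_f) / MRP = (5.89% − 2.08%) / 6.56% = 3.81% / 6.56% = 0.581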